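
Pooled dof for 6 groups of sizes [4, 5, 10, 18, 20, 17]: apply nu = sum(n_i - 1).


nu = sum_i (n_i - 1)
nu = ((4 - 1) + (5 - 1) + (10 - 1) + (18 - 1) + (20 - 1) + (17 - 1))
nu = 3 + 4 + 9 + 17 + 19 + 16
nu = 68

68


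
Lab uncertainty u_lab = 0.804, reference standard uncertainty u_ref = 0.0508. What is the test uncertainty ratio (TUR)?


TUR = u_lab / u_ref
= 0.804 / 0.0508
= 15.8268

15.8268


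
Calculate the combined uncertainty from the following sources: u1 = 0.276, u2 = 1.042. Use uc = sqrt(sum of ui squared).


uc = sqrt(0.276^2 + 1.042^2)
uc = sqrt(1.16194)
uc = 1.0779

1.0779


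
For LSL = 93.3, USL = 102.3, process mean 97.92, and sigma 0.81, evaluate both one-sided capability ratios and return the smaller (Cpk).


Cpu = (USL - mean) / (3*sigma) = (102.3 - 97.92) / (3*0.81) = 1.8025
Cpl = (mean - LSL) / (3*sigma) = (97.92 - 93.3) / (3*0.81) = 1.9012
Cpk = min(Cpu, Cpl) = 1.8025

1.8025


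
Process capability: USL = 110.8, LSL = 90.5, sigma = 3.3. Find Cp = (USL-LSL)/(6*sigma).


Cp = (USL - LSL) / (6 * sigma)
= (110.8 - 90.5) / (6 * 3.3)
= 20.3000 / 19.8000
= 1.0253

1.0253


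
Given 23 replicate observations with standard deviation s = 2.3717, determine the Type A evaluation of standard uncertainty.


u_A = s / sqrt(n)
u_A = 2.3717 / sqrt(23)
u_A = 2.3717 / 4.7958315
u_A = 0.4945

0.4945


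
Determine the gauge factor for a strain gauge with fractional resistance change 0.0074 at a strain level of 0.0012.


GF = (dR/R) / epsilon
= 0.0074 / 0.0012
= 6.1667

6.1667


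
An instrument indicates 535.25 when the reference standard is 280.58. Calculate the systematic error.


Systematic error = measured - true
= 535.25 - 280.58
= 254.6700

254.6700


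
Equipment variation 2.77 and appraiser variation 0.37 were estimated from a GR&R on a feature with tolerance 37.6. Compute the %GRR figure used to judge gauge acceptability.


GRR = sqrt(EV^2 + AV^2) = sqrt(2.77^2 + 0.37^2) = 2.7946019
%GRR = GRR / tol * 100 = 2.7946019 / 37.6 * 100
%GRR = 7.4325

7.4325


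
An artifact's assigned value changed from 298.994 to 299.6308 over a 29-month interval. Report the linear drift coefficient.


rate = (v2 - v1) / months
= (299.6308 - 298.994) / 29
= 0.6368 / 29
= 0.0220

0.0220


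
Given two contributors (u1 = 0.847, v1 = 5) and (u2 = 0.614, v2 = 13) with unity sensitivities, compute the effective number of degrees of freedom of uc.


uc = sqrt(u1^2 + u2^2) = sqrt(0.847^2 + 0.614^2) = 1.0461381
v_eff = uc^4 / (u1^4/v1 + u2^4/v2)
= 1.0461381^4 / (0.847^4/5 + 0.614^4/13)
= 1.1977221 / 0.1138679
v_eff = 10.5185

10.5185


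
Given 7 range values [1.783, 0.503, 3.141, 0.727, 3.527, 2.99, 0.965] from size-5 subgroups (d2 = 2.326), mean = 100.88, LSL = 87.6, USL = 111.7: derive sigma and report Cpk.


R_bar = (1.783 + 0.503 + 3.141 + 0.727 + 3.527 + 2.99 + 0.965) / 7 = 1.948
sigma = R_bar / d2 = 1.948 / 2.326 = 0.83748925
Cp = (USL - LSL)/(6*sigma) = (111.7 - 87.6)/(6*0.83748925) = 4.7961
Cpu = (111.7 - 100.88)/(3*0.83748925) = 4.3065
Cpl = (100.88 - 87.6)/(3*0.83748925) = 5.2856
Cpk = min(Cpu, Cpl) = 4.3065

4.3065


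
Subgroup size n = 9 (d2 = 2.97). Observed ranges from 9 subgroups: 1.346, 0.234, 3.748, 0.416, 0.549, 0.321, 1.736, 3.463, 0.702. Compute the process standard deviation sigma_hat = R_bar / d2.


R_bar = (1.346 + 0.234 + 3.748 + 0.416 + 0.549 + 0.321 + 1.736 + 3.463 + 0.702) / 9
R_bar = 12.515 / 9 = 1.3905556
sigma_hat = R_bar / d2 = 1.3905556 / 2.97 = 0.4682

0.4682


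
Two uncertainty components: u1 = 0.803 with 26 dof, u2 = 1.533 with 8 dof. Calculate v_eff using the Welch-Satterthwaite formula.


uc = sqrt(u1^2 + u2^2) = sqrt(0.803^2 + 1.533^2) = 1.7305774
v_eff = uc^4 / (u1^4/v1 + u2^4/v2)
= 1.7305774^4 / (0.803^4/26 + 1.533^4/8)
= 8.9694149 / 0.70635627
v_eff = 12.6981

12.6981


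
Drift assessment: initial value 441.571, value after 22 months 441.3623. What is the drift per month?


rate = (v2 - v1) / months
= (441.3623 - 441.571) / 22
= -0.2087 / 22
= -0.0095

-0.0095


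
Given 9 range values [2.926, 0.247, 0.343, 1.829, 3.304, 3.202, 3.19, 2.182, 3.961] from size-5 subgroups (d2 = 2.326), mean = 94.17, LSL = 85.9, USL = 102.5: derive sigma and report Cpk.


R_bar = (2.926 + 0.247 + 0.343 + 1.829 + 3.304 + 3.202 + 3.19 + 2.182 + 3.961) / 9 = 2.3537778
sigma = R_bar / d2 = 2.3537778 / 2.326 = 1.0119423
Cp = (USL - LSL)/(6*sigma) = (102.5 - 85.9)/(6*1.0119423) = 2.7340
Cpu = (102.5 - 94.17)/(3*1.0119423) = 2.7439
Cpl = (94.17 - 85.9)/(3*1.0119423) = 2.7241
Cpk = min(Cpu, Cpl) = 2.7241

2.7241


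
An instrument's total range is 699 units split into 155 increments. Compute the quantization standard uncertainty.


resolution = range / divisions
resolution = 699 / 155 = 4.5096774
u_res = resolution / (2*sqrt(3))
u_res = 4.5096774 / 3.4641016
u_res = 1.3018

1.3018


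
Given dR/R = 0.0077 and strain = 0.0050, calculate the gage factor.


GF = (dR/R) / epsilon
= 0.0077 / 0.0050
= 1.5400

1.5400


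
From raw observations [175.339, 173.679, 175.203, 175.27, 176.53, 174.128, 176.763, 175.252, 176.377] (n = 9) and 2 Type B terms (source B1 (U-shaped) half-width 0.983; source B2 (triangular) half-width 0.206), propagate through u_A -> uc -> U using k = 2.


mean = (175.339 + 173.679 + 175.203 + 175.27 + 176.53 + 174.128 + 176.763 + 175.252 + 176.377) / 9 = 175.3934444
s = sqrt(sum((x - mean)^2)/(n-1)) = 1.0458233
u_A = s / sqrt(n) = 1.0458233 / sqrt(9) = 0.34860777
u_B1 = 0.983 / sqrt(2) = 0.69508597
u_B2 = 0.206 / sqrt(6) = 0.084099148
uc = sqrt(0.34860777^2 + 0.69508597^2 + 0.084099148^2) = 0.782141
U = k * uc = 2 * 0.782141
U = 1.5643

1.5643


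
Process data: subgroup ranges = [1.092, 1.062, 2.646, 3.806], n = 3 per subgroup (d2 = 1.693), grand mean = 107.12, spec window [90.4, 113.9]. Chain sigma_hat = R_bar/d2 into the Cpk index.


R_bar = (1.092 + 1.062 + 2.646 + 3.806) / 4 = 2.1515
sigma = R_bar / d2 = 2.1515 / 1.693 = 1.270821
Cp = (USL - LSL)/(6*sigma) = (113.9 - 90.4)/(6*1.270821) = 3.0820
Cpu = (113.9 - 107.12)/(3*1.270821) = 1.7784
Cpl = (107.12 - 90.4)/(3*1.270821) = 4.3856
Cpk = min(Cpu, Cpl) = 1.7784

1.7784


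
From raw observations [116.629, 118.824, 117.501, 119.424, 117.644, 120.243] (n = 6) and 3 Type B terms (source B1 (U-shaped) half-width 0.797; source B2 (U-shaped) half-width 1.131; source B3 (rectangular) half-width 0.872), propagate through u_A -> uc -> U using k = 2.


mean = (116.629 + 118.824 + 117.501 + 119.424 + 117.644 + 120.243) / 6 = 118.3775
s = sqrt(sum((x - mean)^2)/(n-1)) = 1.351898
u_A = s / sqrt(n) = 1.351898 / sqrt(6) = 0.55191005
u_B1 = 0.797 / sqrt(2) = 0.5635641
u_B2 = 1.131 / sqrt(2) = 0.79973777
u_B3 = 0.872 / sqrt(3) = 0.50344943
uc = sqrt(0.55191005^2 + 0.5635641^2 + 0.79973777^2 + 0.50344943^2) = 1.2309553
U = k * uc = 2 * 1.2309553
U = 2.4619

2.4619


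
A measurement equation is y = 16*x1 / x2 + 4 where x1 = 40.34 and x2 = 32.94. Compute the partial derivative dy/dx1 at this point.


y = 16*x1 / x2 + 4
dy/dx1 = 16/x2
Evaluate at x2 = 32.94: c1 = 16 / 32.94
c1 = 0.4857

0.4857


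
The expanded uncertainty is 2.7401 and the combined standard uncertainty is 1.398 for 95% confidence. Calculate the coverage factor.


k = U / uc
k = 2.7401 / 1.398
k = 1.96

1.96


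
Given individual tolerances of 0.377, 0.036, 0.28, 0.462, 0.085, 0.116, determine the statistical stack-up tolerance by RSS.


RSS = sqrt(0.377^2 + 0.036^2 + 0.28^2 + 0.462^2 + 0.085^2 + 0.116^2)
= sqrt(0.45595)
= 0.6752

0.6752


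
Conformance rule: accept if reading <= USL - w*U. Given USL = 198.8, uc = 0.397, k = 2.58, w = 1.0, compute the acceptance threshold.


U = k * uc = 2.58 * 0.397 = 1.02426
guard band g = w * U = 1.0 * 1.02426 = 1.02426
AL = USL - g = 198.8 - 1.02426
AL = 197.7757

197.7757


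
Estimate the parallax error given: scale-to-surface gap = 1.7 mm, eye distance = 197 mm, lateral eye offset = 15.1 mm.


error = h * offset / d
= 1.7 * 15.1 / 197
= 0.1303

0.1303


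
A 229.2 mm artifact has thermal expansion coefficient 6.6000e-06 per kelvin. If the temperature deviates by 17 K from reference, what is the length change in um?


dL = L * alpha * dT
= 229.2 * 6.6000e-06 * 17
= 0.0257162 mm
dL_um = 0.0257162 * 1000 = 25.7162 um

25.7162


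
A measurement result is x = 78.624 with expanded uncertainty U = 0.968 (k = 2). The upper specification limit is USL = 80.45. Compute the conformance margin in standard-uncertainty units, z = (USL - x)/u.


u = U / k = 0.968 / 2 = 0.484
margin = |USL - x| = |80.45 - 78.624| = 1.826
z = margin / u = 1.826 / 0.484
z = 3.7727

3.7727


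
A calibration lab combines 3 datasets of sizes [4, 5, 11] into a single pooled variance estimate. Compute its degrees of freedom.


nu = sum_i (n_i - 1)
nu = ((4 - 1) + (5 - 1) + (11 - 1))
nu = 3 + 4 + 10
nu = 17

17


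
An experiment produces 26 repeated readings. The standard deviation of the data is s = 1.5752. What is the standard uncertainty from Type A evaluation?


u_A = s / sqrt(n)
u_A = 1.5752 / sqrt(26)
u_A = 1.5752 / 5.0990195
u_A = 0.3089

0.3089


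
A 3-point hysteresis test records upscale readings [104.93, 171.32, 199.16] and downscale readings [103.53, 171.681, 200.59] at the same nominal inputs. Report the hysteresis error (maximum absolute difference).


|104.93 - 103.53| = 1.4000
|171.32 - 171.681| = 0.3610
|199.16 - 200.59| = 1.4300
hysteresis = max(diffs) = 1.4300

1.4300


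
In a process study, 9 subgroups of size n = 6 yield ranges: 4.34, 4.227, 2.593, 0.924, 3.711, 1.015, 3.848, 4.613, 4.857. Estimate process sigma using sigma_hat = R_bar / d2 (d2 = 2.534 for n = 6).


R_bar = (4.34 + 4.227 + 2.593 + 0.924 + 3.711 + 1.015 + 3.848 + 4.613 + 4.857) / 9
R_bar = 30.128 / 9 = 3.3475556
sigma_hat = R_bar / d2 = 3.3475556 / 2.534 = 1.3211

1.3211


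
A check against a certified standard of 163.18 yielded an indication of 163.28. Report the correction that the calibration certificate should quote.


Correction = standard - reading
= 163.18 - 163.28
= -0.1000

-0.1000


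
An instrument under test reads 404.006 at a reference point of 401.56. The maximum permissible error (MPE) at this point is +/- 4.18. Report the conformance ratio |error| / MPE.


e = indication - reference = 404.006 - 401.56 = 2.4460
|e| = 2.4460
ratio = |e| / MPE = 2.4460 / 4.18
ratio = 0.5852

0.5852


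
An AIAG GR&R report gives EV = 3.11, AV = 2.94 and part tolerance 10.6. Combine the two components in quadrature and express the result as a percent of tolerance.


GRR = sqrt(EV^2 + AV^2) = sqrt(3.11^2 + 2.94^2) = 4.2796846
%GRR = GRR / tol * 100 = 4.2796846 / 10.6 * 100
%GRR = 40.3744

40.3744


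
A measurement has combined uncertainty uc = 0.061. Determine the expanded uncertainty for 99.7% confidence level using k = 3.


U = k * uc
U = 3 * 0.061
U = 0.1830

0.1830


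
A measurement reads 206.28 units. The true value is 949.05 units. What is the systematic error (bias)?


Systematic error = measured - true
= 206.28 - 949.05
= -742.7700

-742.7700


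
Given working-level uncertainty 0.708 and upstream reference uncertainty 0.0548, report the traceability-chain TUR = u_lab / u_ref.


TUR = u_lab / u_ref
= 0.708 / 0.0548
= 12.9197

12.9197


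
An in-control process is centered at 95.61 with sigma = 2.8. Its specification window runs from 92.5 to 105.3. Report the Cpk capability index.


Cpu = (USL - mean) / (3*sigma) = (105.3 - 95.61) / (3*2.8) = 1.1536
Cpl = (mean - LSL) / (3*sigma) = (95.61 - 92.5) / (3*2.8) = 0.3702
Cpk = min(Cpu, Cpl) = 0.3702

0.3702


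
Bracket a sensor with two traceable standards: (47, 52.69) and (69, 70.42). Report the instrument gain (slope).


slope = (y2 - y1) / (x2 - x1)
= (70.42 - 52.69) / (69 - 47)
= 17.7300 / 22
= 0.8059

0.8059


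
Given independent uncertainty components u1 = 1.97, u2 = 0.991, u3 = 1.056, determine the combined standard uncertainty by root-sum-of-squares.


uc = sqrt(1.97^2 + 0.991^2 + 1.056^2)
uc = sqrt(5.978117)
uc = 2.4450

2.4450


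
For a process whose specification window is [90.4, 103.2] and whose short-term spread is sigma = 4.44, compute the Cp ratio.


Cp = (USL - LSL) / (6 * sigma)
= (103.2 - 90.4) / (6 * 4.44)
= 12.8000 / 26.6400
= 0.4805

0.4805


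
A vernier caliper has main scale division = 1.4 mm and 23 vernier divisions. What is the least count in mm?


LC = MSD / n_div
= 1.4 / 23
= 0.0609

0.0609


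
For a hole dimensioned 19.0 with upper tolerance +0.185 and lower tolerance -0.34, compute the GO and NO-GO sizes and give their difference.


GO = nominal - lower_tol (smallest hole = maximum material condition)
GO = 19.0 - 0.34 = 18.66
NO-GO = nominal + upper_tol (largest hole = least material condition)
NO-GO = 19.0 + 0.185 = 19.185
spread = NO-GO - GO = 19.185 - 18.66 = 0.5250

0.5250


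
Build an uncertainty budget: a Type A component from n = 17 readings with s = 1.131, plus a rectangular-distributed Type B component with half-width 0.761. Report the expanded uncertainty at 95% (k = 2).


u_A = s / sqrt(n) = 1.131 / sqrt(17) = 0.27430779
u_B = half_width / sqrt(3) = 0.761 / sqrt(3) = 0.43936355
uc = sqrt(u_A^2 + u_B^2) = sqrt(0.27430779^2 + 0.43936355^2) = 0.51796244
U = k * uc = 2 * 0.51796244
U = 1.0359

1.0359


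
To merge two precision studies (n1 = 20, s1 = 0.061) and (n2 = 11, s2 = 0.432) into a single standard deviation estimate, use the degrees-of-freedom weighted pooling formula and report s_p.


s_p = sqrt(((n1-1)*s1^2 + (n2-1)*s2^2) / (n1+n2-2))
numerator = (20-1)*0.061^2 + (11-1)*0.432^2 = 0.070699 + 1.86624 = 1.936939
denominator = 20 + 11 - 2 = 29
s_p^2 = 1.936939 / 29 = 0.066791
s_p = sqrt(0.066791) = 0.2584

0.2584


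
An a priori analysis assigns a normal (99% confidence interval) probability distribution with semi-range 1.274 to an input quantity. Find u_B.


u_B = half_width / 2.576
u_B = 1.274 / 2.576
u_B = 0.4946

0.4946


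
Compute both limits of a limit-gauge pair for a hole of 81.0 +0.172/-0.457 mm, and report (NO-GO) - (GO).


GO = nominal - lower_tol (smallest hole = maximum material condition)
GO = 81.0 - 0.457 = 80.543
NO-GO = nominal + upper_tol (largest hole = least material condition)
NO-GO = 81.0 + 0.172 = 81.172
spread = NO-GO - GO = 81.172 - 80.543 = 0.6290

0.6290


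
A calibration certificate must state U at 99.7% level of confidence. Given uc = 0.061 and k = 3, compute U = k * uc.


U = k * uc
U = 3 * 0.061
U = 0.1830

0.1830


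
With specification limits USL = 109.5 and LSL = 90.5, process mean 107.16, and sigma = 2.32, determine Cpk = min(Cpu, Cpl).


Cpu = (USL - mean) / (3*sigma) = (109.5 - 107.16) / (3*2.32) = 0.3362
Cpl = (mean - LSL) / (3*sigma) = (107.16 - 90.5) / (3*2.32) = 2.3937
Cpk = min(Cpu, Cpl) = 0.3362

0.3362


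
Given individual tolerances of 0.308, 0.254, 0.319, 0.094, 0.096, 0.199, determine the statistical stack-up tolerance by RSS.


RSS = sqrt(0.308^2 + 0.254^2 + 0.319^2 + 0.094^2 + 0.096^2 + 0.199^2)
= sqrt(0.318794)
= 0.5646

0.5646


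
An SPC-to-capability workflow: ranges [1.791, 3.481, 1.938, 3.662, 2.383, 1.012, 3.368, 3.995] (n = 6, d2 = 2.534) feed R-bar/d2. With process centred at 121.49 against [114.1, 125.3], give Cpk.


R_bar = (1.791 + 3.481 + 1.938 + 3.662 + 2.383 + 1.012 + 3.368 + 3.995) / 8 = 2.70375
sigma = R_bar / d2 = 2.70375 / 2.534 = 1.066989
Cp = (USL - LSL)/(6*sigma) = (125.3 - 114.1)/(6*1.066989) = 1.7495
Cpu = (125.3 - 121.49)/(3*1.066989) = 1.1903
Cpl = (121.49 - 114.1)/(3*1.066989) = 2.3087
Cpk = min(Cpu, Cpl) = 1.1903

1.1903


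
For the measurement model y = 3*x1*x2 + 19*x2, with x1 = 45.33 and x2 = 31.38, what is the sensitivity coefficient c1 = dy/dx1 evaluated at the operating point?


y = 3*x1*x2 + 19*x2
dy/dx1 = 3*x2
Evaluate at x2 = 31.38: c1 = 3 * 31.38
c1 = 94.1400

94.1400


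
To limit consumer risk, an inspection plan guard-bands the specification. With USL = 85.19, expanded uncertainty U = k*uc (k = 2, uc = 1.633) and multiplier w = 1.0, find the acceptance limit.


U = k * uc = 2 * 1.633 = 3.266
guard band g = w * U = 1.0 * 3.266 = 3.266
AL = USL - g = 85.19 - 3.266
AL = 81.9240

81.9240


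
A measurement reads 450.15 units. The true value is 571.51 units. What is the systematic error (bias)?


Systematic error = measured - true
= 450.15 - 571.51
= -121.3600

-121.3600


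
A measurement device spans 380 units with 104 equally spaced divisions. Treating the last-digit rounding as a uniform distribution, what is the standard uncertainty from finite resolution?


resolution = range / divisions
resolution = 380 / 104 = 3.6538462
u_res = resolution / (2*sqrt(3))
u_res = 3.6538462 / 3.4641016
u_res = 1.0548

1.0548


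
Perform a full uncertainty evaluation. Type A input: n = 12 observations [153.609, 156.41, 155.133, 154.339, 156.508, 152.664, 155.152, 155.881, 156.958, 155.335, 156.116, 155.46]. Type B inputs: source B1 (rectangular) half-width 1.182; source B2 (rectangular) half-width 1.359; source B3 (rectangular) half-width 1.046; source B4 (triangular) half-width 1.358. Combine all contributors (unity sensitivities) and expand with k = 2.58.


mean = (153.609 + 156.41 + 155.133 + 154.339 + 156.508 + 152.664 + 155.152 + 155.881 + 156.958 + 155.335 + 156.116 + 155.46) / 12 = 155.2970833
s = sqrt(sum((x - mean)^2)/(n-1)) = 1.2523345
u_A = s / sqrt(n) = 1.2523345 / sqrt(12) = 0.36151783
u_B1 = 1.182 / sqrt(3) = 0.68242802
u_B2 = 1.359 / sqrt(3) = 0.78461902
u_B3 = 1.046 / sqrt(3) = 0.60390838
u_B4 = 1.358 / sqrt(6) = 0.55440118
uc = sqrt(0.36151783^2 + 0.68242802^2 + 0.78461902^2 + 0.60390838^2 + 0.55440118^2) = 1.3726238
U = k * uc = 2.58 * 1.3726238
U = 3.5414

3.5414


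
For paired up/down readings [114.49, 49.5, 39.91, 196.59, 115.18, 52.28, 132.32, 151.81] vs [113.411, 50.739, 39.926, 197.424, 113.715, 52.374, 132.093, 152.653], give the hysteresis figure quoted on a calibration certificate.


|114.49 - 113.411| = 1.0790
|49.5 - 50.739| = 1.2390
|39.91 - 39.926| = 0.0160
|196.59 - 197.424| = 0.8340
|115.18 - 113.715| = 1.4650
|52.28 - 52.374| = 0.0940
|132.32 - 132.093| = 0.2270
|151.81 - 152.653| = 0.8430
hysteresis = max(diffs) = 1.4650

1.4650


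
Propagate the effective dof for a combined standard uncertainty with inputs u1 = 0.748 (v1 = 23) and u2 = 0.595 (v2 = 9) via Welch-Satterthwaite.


uc = sqrt(u1^2 + u2^2) = sqrt(0.748^2 + 0.595^2) = 0.95578711
v_eff = uc^4 / (u1^4/v1 + u2^4/v2)
= 0.95578711^4 / (0.748^4/23 + 0.595^4/9)
= 0.83453523 / 0.027536607
v_eff = 30.3064

30.3064


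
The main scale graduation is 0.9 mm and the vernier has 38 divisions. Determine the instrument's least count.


LC = MSD / n_div
= 0.9 / 38
= 0.0237

0.0237


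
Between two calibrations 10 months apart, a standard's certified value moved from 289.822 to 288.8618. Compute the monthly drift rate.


rate = (v2 - v1) / months
= (288.8618 - 289.822) / 10
= -0.9602 / 10
= -0.0960

-0.0960


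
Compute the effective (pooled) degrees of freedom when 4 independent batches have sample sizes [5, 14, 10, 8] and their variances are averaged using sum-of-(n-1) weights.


nu = sum_i (n_i - 1)
nu = ((5 - 1) + (14 - 1) + (10 - 1) + (8 - 1))
nu = 4 + 13 + 9 + 7
nu = 33

33


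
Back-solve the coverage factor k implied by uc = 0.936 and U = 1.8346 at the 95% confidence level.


k = U / uc
k = 1.8346 / 0.936
k = 1.96

1.96


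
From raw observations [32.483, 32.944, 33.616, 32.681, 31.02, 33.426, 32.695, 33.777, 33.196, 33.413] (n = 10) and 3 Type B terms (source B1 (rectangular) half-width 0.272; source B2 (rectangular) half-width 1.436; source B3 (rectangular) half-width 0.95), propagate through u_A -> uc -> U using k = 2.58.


mean = (32.483 + 32.944 + 33.616 + 32.681 + 31.02 + 33.426 + 32.695 + 33.777 + 33.196 + 33.413) / 10 = 32.9251
s = sqrt(sum((x - mean)^2)/(n-1)) = 0.79604278
u_A = s / sqrt(n) = 0.79604278 / sqrt(10) = 0.25173083
u_B1 = 0.272 / sqrt(3) = 0.15703927
u_B2 = 1.436 / sqrt(3) = 0.82907499
u_B3 = 0.95 / sqrt(3) = 0.54848276
uc = sqrt(0.25173083^2 + 0.15703927^2 + 0.82907499^2 + 0.54848276^2) = 1.0374143
U = k * uc = 2.58 * 1.0374143
U = 2.6765

2.6765


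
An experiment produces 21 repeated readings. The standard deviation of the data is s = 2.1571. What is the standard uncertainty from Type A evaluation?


u_A = s / sqrt(n)
u_A = 2.1571 / sqrt(21)
u_A = 2.1571 / 4.5825757
u_A = 0.4707

0.4707


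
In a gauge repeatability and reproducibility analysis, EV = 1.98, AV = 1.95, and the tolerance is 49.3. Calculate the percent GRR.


GRR = sqrt(EV^2 + AV^2) = sqrt(1.98^2 + 1.95^2) = 2.7790106
%GRR = GRR / tol * 100 = 2.7790106 / 49.3 * 100
%GRR = 5.6369

5.6369


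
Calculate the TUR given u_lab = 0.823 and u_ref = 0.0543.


TUR = u_lab / u_ref
= 0.823 / 0.0543
= 15.1565

15.1565


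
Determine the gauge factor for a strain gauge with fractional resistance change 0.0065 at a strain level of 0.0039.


GF = (dR/R) / epsilon
= 0.0065 / 0.0039
= 1.6667

1.6667


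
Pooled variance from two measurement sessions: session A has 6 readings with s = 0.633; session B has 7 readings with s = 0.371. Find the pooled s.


s_p = sqrt(((n1-1)*s1^2 + (n2-1)*s2^2) / (n1+n2-2))
numerator = (6-1)*0.633^2 + (7-1)*0.371^2 = 2.003445 + 0.825846 = 2.829291
denominator = 6 + 7 - 2 = 11
s_p^2 = 2.829291 / 11 = 0.25720827
s_p = sqrt(0.25720827) = 0.5072

0.5072


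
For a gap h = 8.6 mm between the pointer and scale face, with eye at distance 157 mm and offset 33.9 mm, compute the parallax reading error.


error = h * offset / d
= 8.6 * 33.9 / 157
= 1.8569

1.8569


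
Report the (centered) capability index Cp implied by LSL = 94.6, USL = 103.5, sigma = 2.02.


Cp = (USL - LSL) / (6 * sigma)
= (103.5 - 94.6) / (6 * 2.02)
= 8.9000 / 12.1200
= 0.7343

0.7343


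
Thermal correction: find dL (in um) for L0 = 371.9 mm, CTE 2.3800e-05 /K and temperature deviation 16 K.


dL = L * alpha * dT
= 371.9 * 2.3800e-05 * 16
= 0.1416195 mm
dL_um = 0.1416195 * 1000 = 141.6195 um

141.6195


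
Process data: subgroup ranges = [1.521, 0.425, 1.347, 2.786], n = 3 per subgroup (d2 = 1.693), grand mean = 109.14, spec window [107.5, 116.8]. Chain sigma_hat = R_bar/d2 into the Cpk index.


R_bar = (1.521 + 0.425 + 1.347 + 2.786) / 4 = 1.51975
sigma = R_bar / d2 = 1.51975 / 1.693 = 0.89766686
Cp = (USL - LSL)/(6*sigma) = (116.8 - 107.5)/(6*0.89766686) = 1.7267
Cpu = (116.8 - 109.14)/(3*0.89766686) = 2.8444
Cpl = (109.14 - 107.5)/(3*0.89766686) = 0.6090
Cpk = min(Cpu, Cpl) = 0.6090

0.6090


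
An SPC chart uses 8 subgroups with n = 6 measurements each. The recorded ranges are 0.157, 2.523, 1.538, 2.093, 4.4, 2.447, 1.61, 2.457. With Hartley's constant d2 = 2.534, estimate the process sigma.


R_bar = (0.157 + 2.523 + 1.538 + 2.093 + 4.4 + 2.447 + 1.61 + 2.457) / 8
R_bar = 17.225 / 8 = 2.153125
sigma_hat = R_bar / d2 = 2.153125 / 2.534 = 0.8497

0.8497


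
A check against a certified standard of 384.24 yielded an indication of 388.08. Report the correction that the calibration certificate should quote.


Correction = standard - reading
= 384.24 - 388.08
= -3.8400

-3.8400


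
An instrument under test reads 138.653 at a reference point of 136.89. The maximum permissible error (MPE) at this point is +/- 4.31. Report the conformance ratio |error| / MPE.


e = indication - reference = 138.653 - 136.89 = 1.7630
|e| = 1.7630
ratio = |e| / MPE = 1.7630 / 4.31
ratio = 0.4090

0.4090


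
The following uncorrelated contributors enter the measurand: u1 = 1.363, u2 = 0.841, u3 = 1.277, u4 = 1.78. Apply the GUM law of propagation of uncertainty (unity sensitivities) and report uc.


uc = sqrt(1.363^2 + 0.841^2 + 1.277^2 + 1.78^2)
uc = sqrt(7.364179)
uc = 2.7137

2.7137


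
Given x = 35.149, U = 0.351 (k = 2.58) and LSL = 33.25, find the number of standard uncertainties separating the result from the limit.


u = U / k = 0.351 / 2.58 = 0.13604651
margin = |LSL - x| = |33.25 - 35.149| = 1.899
z = margin / u = 1.899 / 0.13604651
z = 13.9585

13.9585


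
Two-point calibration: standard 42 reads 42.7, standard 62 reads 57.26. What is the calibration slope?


slope = (y2 - y1) / (x2 - x1)
= (57.26 - 42.7) / (62 - 42)
= 14.5600 / 20
= 0.7280

0.7280


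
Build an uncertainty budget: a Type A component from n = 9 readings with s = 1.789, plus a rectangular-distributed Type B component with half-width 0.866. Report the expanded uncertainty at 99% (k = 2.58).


u_A = s / sqrt(n) = 1.789 / sqrt(9) = 0.59633333
u_B = half_width / sqrt(3) = 0.866 / sqrt(3) = 0.49998533
uc = sqrt(u_A^2 + u_B^2) = sqrt(0.59633333^2 + 0.49998533^2) = 0.77820227
U = k * uc = 2.58 * 0.77820227
U = 2.0078

2.0078


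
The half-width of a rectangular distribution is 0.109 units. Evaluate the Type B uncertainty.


u_B = half_width / sqrt(3)
u_B = 0.109 / 1.7320508
u_B = 0.0629

0.0629


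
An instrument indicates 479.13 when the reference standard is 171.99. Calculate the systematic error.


Systematic error = measured - true
= 479.13 - 171.99
= 307.1400

307.1400


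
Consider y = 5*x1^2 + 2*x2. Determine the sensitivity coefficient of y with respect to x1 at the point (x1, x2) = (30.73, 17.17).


y = 5*x1^2 + 2*x2
dy/dx1 = 2*5*x1
Evaluate at x1 = 30.73: c1 = 10 * 30.73
c1 = 307.3000

307.3000


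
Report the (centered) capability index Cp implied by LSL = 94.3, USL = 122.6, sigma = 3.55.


Cp = (USL - LSL) / (6 * sigma)
= (122.6 - 94.3) / (6 * 3.55)
= 28.3000 / 21.3000
= 1.3286

1.3286


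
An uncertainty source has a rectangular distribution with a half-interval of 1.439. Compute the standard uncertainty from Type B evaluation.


u_B = half_width / sqrt(3)
u_B = 1.439 / 1.7320508
u_B = 0.8308

0.8308


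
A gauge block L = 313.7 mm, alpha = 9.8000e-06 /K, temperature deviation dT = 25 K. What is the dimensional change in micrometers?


dL = L * alpha * dT
= 313.7 * 9.8000e-06 * 25
= 0.0768565 mm
dL_um = 0.0768565 * 1000 = 76.8565 um

76.8565


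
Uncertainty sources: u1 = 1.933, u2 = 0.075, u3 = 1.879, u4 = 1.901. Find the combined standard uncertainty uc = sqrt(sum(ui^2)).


uc = sqrt(1.933^2 + 0.075^2 + 1.879^2 + 1.901^2)
uc = sqrt(10.886556)
uc = 3.2995

3.2995


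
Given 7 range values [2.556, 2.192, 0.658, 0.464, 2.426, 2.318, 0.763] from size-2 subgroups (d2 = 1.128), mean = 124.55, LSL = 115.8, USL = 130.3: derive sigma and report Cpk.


R_bar = (2.556 + 2.192 + 0.658 + 0.464 + 2.426 + 2.318 + 0.763) / 7 = 1.6252857
sigma = R_bar / d2 = 1.6252857 / 1.128 = 1.4408561
Cp = (USL - LSL)/(6*sigma) = (130.3 - 115.8)/(6*1.4408561) = 1.6772
Cpu = (130.3 - 124.55)/(3*1.4408561) = 1.3302
Cpl = (124.55 - 115.8)/(3*1.4408561) = 2.0243
Cpk = min(Cpu, Cpl) = 1.3302

1.3302


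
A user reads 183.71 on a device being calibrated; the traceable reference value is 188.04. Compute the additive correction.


Correction = standard - reading
= 188.04 - 183.71
= 4.3300

4.3300


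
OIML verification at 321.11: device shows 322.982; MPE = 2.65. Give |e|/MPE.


e = indication - reference = 322.982 - 321.11 = 1.8720
|e| = 1.8720
ratio = |e| / MPE = 1.8720 / 2.65
ratio = 0.7064

0.7064


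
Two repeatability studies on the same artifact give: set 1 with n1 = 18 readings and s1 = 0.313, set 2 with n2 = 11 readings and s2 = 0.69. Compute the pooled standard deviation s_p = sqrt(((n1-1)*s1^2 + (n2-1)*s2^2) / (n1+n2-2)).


s_p = sqrt(((n1-1)*s1^2 + (n2-1)*s2^2) / (n1+n2-2))
numerator = (18-1)*0.313^2 + (11-1)*0.69^2 = 1.665473 + 4.761 = 6.426473
denominator = 18 + 11 - 2 = 27
s_p^2 = 6.426473 / 27 = 0.23801752
s_p = sqrt(0.23801752) = 0.4879

0.4879


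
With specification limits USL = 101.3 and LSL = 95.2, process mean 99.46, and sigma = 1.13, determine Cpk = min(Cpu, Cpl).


Cpu = (USL - mean) / (3*sigma) = (101.3 - 99.46) / (3*1.13) = 0.5428
Cpl = (mean - LSL) / (3*sigma) = (99.46 - 95.2) / (3*1.13) = 1.2566
Cpk = min(Cpu, Cpl) = 0.5428

0.5428


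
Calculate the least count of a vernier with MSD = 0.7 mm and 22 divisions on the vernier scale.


LC = MSD / n_div
= 0.7 / 22
= 0.0318

0.0318


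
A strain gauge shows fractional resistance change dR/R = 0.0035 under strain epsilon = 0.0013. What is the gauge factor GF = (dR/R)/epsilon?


GF = (dR/R) / epsilon
= 0.0035 / 0.0013
= 2.6923

2.6923


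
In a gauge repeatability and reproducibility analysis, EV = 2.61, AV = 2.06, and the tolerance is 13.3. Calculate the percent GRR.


GRR = sqrt(EV^2 + AV^2) = sqrt(2.61^2 + 2.06^2) = 3.3250113
%GRR = GRR / tol * 100 = 3.3250113 / 13.3 * 100
%GRR = 25.0001

25.0001


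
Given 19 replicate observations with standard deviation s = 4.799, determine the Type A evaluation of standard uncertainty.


u_A = s / sqrt(n)
u_A = 4.799 / sqrt(19)
u_A = 4.799 / 4.3588989
u_A = 1.1010

1.1010


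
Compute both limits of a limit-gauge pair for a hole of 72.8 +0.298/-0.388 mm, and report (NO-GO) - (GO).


GO = nominal - lower_tol (smallest hole = maximum material condition)
GO = 72.8 - 0.388 = 72.412
NO-GO = nominal + upper_tol (largest hole = least material condition)
NO-GO = 72.8 + 0.298 = 73.098
spread = NO-GO - GO = 73.098 - 72.412 = 0.6860

0.6860


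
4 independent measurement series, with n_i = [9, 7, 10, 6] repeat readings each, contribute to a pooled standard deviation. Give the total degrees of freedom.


nu = sum_i (n_i - 1)
nu = ((9 - 1) + (7 - 1) + (10 - 1) + (6 - 1))
nu = 8 + 6 + 9 + 5
nu = 28

28


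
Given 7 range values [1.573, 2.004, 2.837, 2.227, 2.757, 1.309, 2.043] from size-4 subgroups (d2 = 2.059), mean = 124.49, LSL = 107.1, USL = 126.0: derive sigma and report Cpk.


R_bar = (1.573 + 2.004 + 2.837 + 2.227 + 2.757 + 1.309 + 2.043) / 7 = 2.1071429
sigma = R_bar / d2 = 2.1071429 / 2.059 = 1.0233817
Cp = (USL - LSL)/(6*sigma) = (126.0 - 107.1)/(6*1.0233817) = 3.0780
Cpu = (126.0 - 124.49)/(3*1.0233817) = 0.4918
Cpl = (124.49 - 107.1)/(3*1.0233817) = 5.6642
Cpk = min(Cpu, Cpl) = 0.4918

0.4918


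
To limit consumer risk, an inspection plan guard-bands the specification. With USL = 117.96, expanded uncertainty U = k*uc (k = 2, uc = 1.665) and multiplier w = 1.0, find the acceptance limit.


U = k * uc = 2 * 1.665 = 3.33
guard band g = w * U = 1.0 * 3.33 = 3.33
AL = USL - g = 117.96 - 3.33
AL = 114.6300

114.6300


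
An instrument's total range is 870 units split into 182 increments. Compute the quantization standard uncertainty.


resolution = range / divisions
resolution = 870 / 182 = 4.7802198
u_res = resolution / (2*sqrt(3))
u_res = 4.7802198 / 3.4641016
u_res = 1.3799

1.3799


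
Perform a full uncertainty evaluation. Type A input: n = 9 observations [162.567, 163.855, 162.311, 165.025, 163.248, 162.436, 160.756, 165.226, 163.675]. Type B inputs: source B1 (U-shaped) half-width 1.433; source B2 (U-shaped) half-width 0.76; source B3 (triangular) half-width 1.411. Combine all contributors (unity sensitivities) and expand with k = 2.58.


mean = (162.567 + 163.855 + 162.311 + 165.025 + 163.248 + 162.436 + 160.756 + 165.226 + 163.675) / 9 = 163.2332222
s = sqrt(sum((x - mean)^2)/(n-1)) = 1.4066878
u_A = s / sqrt(n) = 1.4066878 / sqrt(9) = 0.46889593
u_B1 = 1.433 / sqrt(2) = 1.013284
u_B2 = 0.76 / sqrt(2) = 0.53740115
u_B3 = 1.411 / sqrt(6) = 0.57603834
uc = sqrt(0.46889593^2 + 1.013284^2 + 0.53740115^2 + 0.57603834^2) = 1.3664655
U = k * uc = 2.58 * 1.3664655
U = 3.5255

3.5255


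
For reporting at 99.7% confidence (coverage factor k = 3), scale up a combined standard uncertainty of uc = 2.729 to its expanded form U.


U = k * uc
U = 3 * 2.729
U = 8.1870

8.1870


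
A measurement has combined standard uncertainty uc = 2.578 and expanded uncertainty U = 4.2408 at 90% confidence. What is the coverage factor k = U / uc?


k = U / uc
k = 4.2408 / 2.578
k = 1.645

1.645


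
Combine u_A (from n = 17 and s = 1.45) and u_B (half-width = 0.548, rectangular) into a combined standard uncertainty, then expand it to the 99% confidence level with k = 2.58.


u_A = s / sqrt(n) = 1.45 / sqrt(17) = 0.35167666
u_B = half_width / sqrt(3) = 0.548 / sqrt(3) = 0.31638795
uc = sqrt(u_A^2 + u_B^2) = sqrt(0.35167666^2 + 0.31638795^2) = 0.47305159
U = k * uc = 2.58 * 0.47305159
U = 1.2205

1.2205


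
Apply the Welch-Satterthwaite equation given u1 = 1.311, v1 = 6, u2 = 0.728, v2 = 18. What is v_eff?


uc = sqrt(u1^2 + u2^2) = sqrt(1.311^2 + 0.728^2) = 1.4995683
v_eff = uc^4 / (u1^4/v1 + u2^4/v2)
= 1.4995683^4 / (1.311^4/6 + 0.728^4/18)
= 5.0566746 / 0.50793826
v_eff = 9.9553

9.9553


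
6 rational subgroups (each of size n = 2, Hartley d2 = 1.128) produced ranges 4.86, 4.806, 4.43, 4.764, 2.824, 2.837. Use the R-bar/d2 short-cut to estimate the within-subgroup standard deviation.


R_bar = (4.86 + 4.806 + 4.43 + 4.764 + 2.824 + 2.837) / 6
R_bar = 24.521 / 6 = 4.0868333
sigma_hat = R_bar / d2 = 4.0868333 / 1.128 = 3.6231

3.6231


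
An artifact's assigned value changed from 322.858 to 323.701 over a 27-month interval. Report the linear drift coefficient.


rate = (v2 - v1) / months
= (323.701 - 322.858) / 27
= 0.8430 / 27
= 0.0312

0.0312


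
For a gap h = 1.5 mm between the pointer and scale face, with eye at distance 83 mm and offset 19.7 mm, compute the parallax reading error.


error = h * offset / d
= 1.5 * 19.7 / 83
= 0.3560

0.3560


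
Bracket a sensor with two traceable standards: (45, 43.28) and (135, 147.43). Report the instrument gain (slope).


slope = (y2 - y1) / (x2 - x1)
= (147.43 - 43.28) / (135 - 45)
= 104.1500 / 90
= 1.1572

1.1572


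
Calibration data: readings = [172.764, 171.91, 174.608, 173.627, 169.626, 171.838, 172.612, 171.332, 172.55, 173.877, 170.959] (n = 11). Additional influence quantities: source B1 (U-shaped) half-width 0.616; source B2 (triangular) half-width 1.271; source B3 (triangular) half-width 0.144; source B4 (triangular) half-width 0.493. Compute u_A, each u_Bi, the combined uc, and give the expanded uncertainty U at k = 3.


mean = (172.764 + 171.91 + 174.608 + 173.627 + 169.626 + 171.838 + 172.612 + 171.332 + 172.55 + 173.877 + 170.959) / 11 = 172.3366364
s = sqrt(sum((x - mean)^2)/(n-1)) = 1.4207823
u_A = s / sqrt(n) = 1.4207823 / sqrt(11) = 0.42838198
u_B1 = 0.616 / sqrt(2) = 0.43557778
u_B2 = 1.271 / sqrt(6) = 0.51888358
u_B3 = 0.144 / sqrt(6) = 0.058787754
u_B4 = 0.493 / sqrt(6) = 0.20126641
uc = sqrt(0.42838198^2 + 0.43557778^2 + 0.51888358^2 + 0.058787754^2 + 0.20126641^2) = 0.82851884
U = k * uc = 3 * 0.82851884
U = 2.4856

2.4856


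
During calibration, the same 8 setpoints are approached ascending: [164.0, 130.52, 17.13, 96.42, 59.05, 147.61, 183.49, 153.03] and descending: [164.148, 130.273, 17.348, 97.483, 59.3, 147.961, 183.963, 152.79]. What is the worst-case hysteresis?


|164.0 - 164.148| = 0.1480
|130.52 - 130.273| = 0.2470
|17.13 - 17.348| = 0.2180
|96.42 - 97.483| = 1.0630
|59.05 - 59.3| = 0.2500
|147.61 - 147.961| = 0.3510
|183.49 - 183.963| = 0.4730
|153.03 - 152.79| = 0.2400
hysteresis = max(diffs) = 1.0630

1.0630


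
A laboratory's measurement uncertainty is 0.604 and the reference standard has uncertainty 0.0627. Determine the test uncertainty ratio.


TUR = u_lab / u_ref
= 0.604 / 0.0627
= 9.6332

9.6332


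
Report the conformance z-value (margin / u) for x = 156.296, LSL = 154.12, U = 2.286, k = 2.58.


u = U / k = 2.286 / 2.58 = 0.88604651
margin = |LSL - x| = |154.12 - 156.296| = 2.176
z = margin / u = 2.176 / 0.88604651
z = 2.4559

2.4559


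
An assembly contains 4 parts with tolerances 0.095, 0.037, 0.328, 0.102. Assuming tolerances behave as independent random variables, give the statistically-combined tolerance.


RSS = sqrt(0.095^2 + 0.037^2 + 0.328^2 + 0.102^2)
= sqrt(0.128382)
= 0.3583

0.3583


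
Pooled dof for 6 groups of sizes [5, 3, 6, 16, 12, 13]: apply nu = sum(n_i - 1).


nu = sum_i (n_i - 1)
nu = ((5 - 1) + (3 - 1) + (6 - 1) + (16 - 1) + (12 - 1) + (13 - 1))
nu = 4 + 2 + 5 + 15 + 11 + 12
nu = 49

49


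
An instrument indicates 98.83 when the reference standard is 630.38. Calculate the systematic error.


Systematic error = measured - true
= 98.83 - 630.38
= -531.5500

-531.5500


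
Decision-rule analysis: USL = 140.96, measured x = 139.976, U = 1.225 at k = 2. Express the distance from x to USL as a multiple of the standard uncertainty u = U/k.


u = U / k = 1.225 / 2 = 0.6125
margin = |USL - x| = |140.96 - 139.976| = 0.984
z = margin / u = 0.984 / 0.6125
z = 1.6065

1.6065


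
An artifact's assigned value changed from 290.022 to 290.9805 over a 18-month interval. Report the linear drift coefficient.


rate = (v2 - v1) / months
= (290.9805 - 290.022) / 18
= 0.9585 / 18
= 0.0533

0.0533


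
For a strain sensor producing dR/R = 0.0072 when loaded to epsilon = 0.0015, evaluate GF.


GF = (dR/R) / epsilon
= 0.0072 / 0.0015
= 4.8000

4.8000


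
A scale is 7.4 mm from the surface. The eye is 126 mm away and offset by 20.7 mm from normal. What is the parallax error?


error = h * offset / d
= 7.4 * 20.7 / 126
= 1.2157

1.2157


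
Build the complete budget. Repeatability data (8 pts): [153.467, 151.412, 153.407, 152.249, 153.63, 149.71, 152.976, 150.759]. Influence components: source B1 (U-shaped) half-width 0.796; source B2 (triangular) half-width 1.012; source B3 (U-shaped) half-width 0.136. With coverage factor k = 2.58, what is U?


mean = (153.467 + 151.412 + 153.407 + 152.249 + 153.63 + 149.71 + 152.976 + 150.759) / 8 = 152.20125
s = sqrt(sum((x - mean)^2)/(n-1)) = 1.4446516
u_A = s / sqrt(n) = 1.4446516 / sqrt(8) = 0.51076147
u_B1 = 0.796 / sqrt(2) = 0.562857
u_B2 = 1.012 / sqrt(6) = 0.41314727
u_B3 = 0.136 / sqrt(2) = 0.096166522
uc = sqrt(0.51076147^2 + 0.562857^2 + 0.41314727^2 + 0.096166522^2) = 0.87041596
U = k * uc = 2.58 * 0.87041596
U = 2.2457

2.2457


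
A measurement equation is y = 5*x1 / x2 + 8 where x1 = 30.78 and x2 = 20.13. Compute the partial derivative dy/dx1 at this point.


y = 5*x1 / x2 + 8
dy/dx1 = 5/x2
Evaluate at x2 = 20.13: c1 = 5 / 20.13
c1 = 0.2484

0.2484


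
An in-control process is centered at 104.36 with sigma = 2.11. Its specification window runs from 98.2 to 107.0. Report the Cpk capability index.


Cpu = (USL - mean) / (3*sigma) = (107.0 - 104.36) / (3*2.11) = 0.4171
Cpl = (mean - LSL) / (3*sigma) = (104.36 - 98.2) / (3*2.11) = 0.9731
Cpk = min(Cpu, Cpl) = 0.4171

0.4171


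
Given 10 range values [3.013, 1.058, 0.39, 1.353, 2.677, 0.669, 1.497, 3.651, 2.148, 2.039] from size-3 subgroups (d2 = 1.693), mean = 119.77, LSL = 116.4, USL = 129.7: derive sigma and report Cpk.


R_bar = (3.013 + 1.058 + 0.39 + 1.353 + 2.677 + 0.669 + 1.497 + 3.651 + 2.148 + 2.039) / 10 = 1.8495
sigma = R_bar / d2 = 1.8495 / 1.693 = 1.0924395
Cp = (USL - LSL)/(6*sigma) = (129.7 - 116.4)/(6*1.0924395) = 2.0291
Cpu = (129.7 - 119.77)/(3*1.0924395) = 3.0299
Cpl = (119.77 - 116.4)/(3*1.0924395) = 1.0283
Cpk = min(Cpu, Cpl) = 1.0283

1.0283


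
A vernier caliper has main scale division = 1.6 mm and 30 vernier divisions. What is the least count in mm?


LC = MSD / n_div
= 1.6 / 30
= 0.0533

0.0533


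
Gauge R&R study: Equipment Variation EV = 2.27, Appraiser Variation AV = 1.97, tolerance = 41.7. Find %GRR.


GRR = sqrt(EV^2 + AV^2) = sqrt(2.27^2 + 1.97^2) = 3.0056281
%GRR = GRR / tol * 100 = 3.0056281 / 41.7 * 100
%GRR = 7.2077

7.2077


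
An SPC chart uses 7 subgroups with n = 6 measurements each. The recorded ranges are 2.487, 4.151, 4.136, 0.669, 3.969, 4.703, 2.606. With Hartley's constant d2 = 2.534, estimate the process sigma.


R_bar = (2.487 + 4.151 + 4.136 + 0.669 + 3.969 + 4.703 + 2.606) / 7
R_bar = 22.721 / 7 = 3.2458571
sigma_hat = R_bar / d2 = 3.2458571 / 2.534 = 1.2809

1.2809


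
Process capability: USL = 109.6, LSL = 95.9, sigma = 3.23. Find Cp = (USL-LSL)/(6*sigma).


Cp = (USL - LSL) / (6 * sigma)
= (109.6 - 95.9) / (6 * 3.23)
= 13.7000 / 19.3800
= 0.7069

0.7069


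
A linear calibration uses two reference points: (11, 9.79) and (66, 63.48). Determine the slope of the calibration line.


slope = (y2 - y1) / (x2 - x1)
= (63.48 - 9.79) / (66 - 11)
= 53.6900 / 55
= 0.9762

0.9762
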